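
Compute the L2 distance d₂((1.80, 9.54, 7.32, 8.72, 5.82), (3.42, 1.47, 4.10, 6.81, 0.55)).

√(Σ(x_i - y_i)²) = √((1.8 - 3.42)² + (9.54 - 1.47)² + (7.32 - 4.1)² + (8.72 - 6.81)² + (5.82 - 0.55)²)
= √((-1.62)² + 8.07² + 3.22² + 1.91² + 5.27²) = √(2.6244 + 65.1249 + 10.3684 + 3.6481 + 27.7729) = √109.5387 ≈ 10.4661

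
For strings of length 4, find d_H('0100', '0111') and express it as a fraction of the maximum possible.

Differing positions: 3, 4. Hamming distance = 2. The maximum possible Hamming distance for length-4 strings is 4, so d_H/4 = 2/4 = 0.5.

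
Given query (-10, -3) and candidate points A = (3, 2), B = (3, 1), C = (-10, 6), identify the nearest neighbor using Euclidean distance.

Distances: d(A) ≈ 13.9284, d(B) ≈ 13.6015, d(C) = 9. Nearest: C = (-10, 6) with distance 9.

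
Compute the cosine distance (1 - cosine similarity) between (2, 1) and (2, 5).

With u = (2, 1), v = (2, 5):
u·v = 2·2 + 1·5 = 4 + 5 = 9.
|u| = √(2² + 1²) = √5, |v| = √(2² + 5²) = √29, so |u||v| = √(5·29) = √145.
cos θ = (u·v)/(|u||v|) = 9/√145 ≈ 0.7474
Cosine distance = 1 - cos θ ≈ 1 - 0.7474 = 0.2526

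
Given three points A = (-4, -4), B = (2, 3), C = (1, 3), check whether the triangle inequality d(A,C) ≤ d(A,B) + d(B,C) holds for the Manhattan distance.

d(A,B) = 6 + 7 = 13, d(B,C) = 1 + 0 = 1, d(A,C) = 5 + 7 = 12.
d(A,C) = 12 ≤ 13 + 1 = 14. Triangle inequality is satisfied.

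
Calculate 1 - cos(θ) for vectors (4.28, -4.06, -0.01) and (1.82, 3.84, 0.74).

With u = (4.28, -4.06, -0.01), v = (1.82, 3.84, 0.74):
u·v = 4.28·1.82 + (-4.06)·3.84 + (-0.01)·0.74 = 7.7896 + (-15.5904) + (-0.0074) = -7.8082.
|u| = √(4.28² + (-4.06)² + (-0.01)²) = √(18.3184 + 16.4836 + 0.0001) = √34.8021, |v| = √(1.82² + 3.84² + 0.74²) = √(3.3124 + 14.7456 + 0.5476) = √18.6056.
cos θ = (u·v)/(|u||v|) = -7.8082/(√34.8021·√18.6056) ≈ -0.3069
Cosine distance = 1 - cos θ ≈ 1 - (-0.3069) = 1.3069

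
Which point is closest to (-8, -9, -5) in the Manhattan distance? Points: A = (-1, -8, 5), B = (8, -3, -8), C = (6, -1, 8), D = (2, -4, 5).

Distances: d(A) = 18, d(B) = 25, d(C) = 35, d(D) = 25. Nearest: A = (-1, -8, 5) with distance 18.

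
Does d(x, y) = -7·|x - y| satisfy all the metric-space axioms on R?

No. With c = -7 < 0, d fails non-negativity: d(1, 10) = -7·|1 - 10| = -7·9 = -63 < 0.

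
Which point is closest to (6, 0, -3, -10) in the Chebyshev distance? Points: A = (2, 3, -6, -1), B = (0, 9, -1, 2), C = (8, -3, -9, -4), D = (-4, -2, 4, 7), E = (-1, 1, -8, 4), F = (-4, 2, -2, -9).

Distances: d(A) = 9, d(B) = 12, d(C) = 6, d(D) = 17, d(E) = 14, d(F) = 10. Nearest: C = (8, -3, -9, -4) with distance 6.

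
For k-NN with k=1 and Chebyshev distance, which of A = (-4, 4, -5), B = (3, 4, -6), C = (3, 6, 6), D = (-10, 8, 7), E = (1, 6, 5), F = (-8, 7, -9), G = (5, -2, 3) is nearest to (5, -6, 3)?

Distances: d(A) = 10, d(B) = 10, d(C) = 12, d(D) = 15, d(E) = 12, d(F) = 13, d(G) = 4. Nearest: G = (5, -2, 3) with distance 4.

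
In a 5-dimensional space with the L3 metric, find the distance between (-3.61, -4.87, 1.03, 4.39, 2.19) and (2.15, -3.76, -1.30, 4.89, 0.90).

(Σ|x_i - y_i|^3)^(1/3) = (|-3.61 - 2.15|^3 + |-4.87 - (-3.76)|^3 + |1.03 - (-1.3)|^3 + |4.39 - 4.89|^3 + |2.19 - 0.9|^3)^(1/3)
= (5.76^3 + 1.11^3 + 2.33^3 + 0.5^3 + 1.29^3)^(1/3) ≈ (191.103 + 1.3676 + 12.6493 + 0.125 + 2.1467)^(1/3) = (207.3916)^(1/3) ≈ 5.9192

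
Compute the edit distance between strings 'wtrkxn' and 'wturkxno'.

Let D[i][j] be the edit distance between the first i characters of 'wtrkxn' and the first j characters of 'wturkxno', with D[i][0] = i, D[0][j] = j, and D[i][j] = D[i-1][j-1] if the characters match, else 1 + min(D[i-1][j], D[i][j-1], D[i-1][j-1]). Filling the table (rows: prefixes of 'wtrkxn', columns: prefixes of 'wturkxno'):
     ε  w  t  u  r  k  x  n  o
  ε  0  1  2  3  4  5  6  7  8
  w  1  0  1  2  3  4  5  6  7
  t  2  1  0  1  2  3  4  5  6
  r  3  2  1  1  1  2  3  4  5
  k  4  3  2  2  2  1  2  3  4
  x  5  4  3  3  3  2  1  2  3
  n  6  5  4  4  4  3  2  1  2
The bottom-right entry gives D[6][8] = 2, so no sequence of fewer than 2 edits works. Backtracking through the table gives one optimal edit sequence (2 edits):
  wtrkxn → wturkxn (ins u @3)
  wturkxn → wturkxno (ins o @8)
Edit distance = 2.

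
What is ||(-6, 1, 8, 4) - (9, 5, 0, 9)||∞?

max(|x_i - y_i|) = max(|-6 - 9|, |1 - 5|, |8 - 0|, |4 - 9|) = max(15, 4, 8, 5) = 15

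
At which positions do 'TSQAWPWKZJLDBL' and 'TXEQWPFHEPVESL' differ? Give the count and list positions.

Differing positions: 2, 3, 4, 7, 8, 9, 10, 11, 12, 13. Hamming distance = 10.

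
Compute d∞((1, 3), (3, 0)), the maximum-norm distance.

max(|x_i - y_i|) = max(|1 - 3|, |3 - 0|) = max(2, 3) = 3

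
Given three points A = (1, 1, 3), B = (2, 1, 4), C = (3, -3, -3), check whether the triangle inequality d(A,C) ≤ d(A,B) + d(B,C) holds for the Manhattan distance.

d(A,B) = 1 + 0 + 1 = 2, d(B,C) = 1 + 4 + 7 = 12, d(A,C) = 2 + 4 + 6 = 12.
d(A,C) = 12 ≤ 2 + 12 = 14. Triangle inequality is satisfied.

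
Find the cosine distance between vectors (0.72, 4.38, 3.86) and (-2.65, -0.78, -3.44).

With u = (0.72, 4.38, 3.86), v = (-2.65, -0.78, -3.44):
u·v = 0.72·(-2.65) + 4.38·(-0.78) + 3.86·(-3.44) = (-1.908) + (-3.4164) + (-13.2784) = -18.6028.
|u| = √(0.72² + 4.38² + 3.86²) = √(0.5184 + 19.1844 + 14.8996) = √34.6024, |v| = √((-2.65)² + (-0.78)² + (-3.44)²) = √(7.0225 + 0.6084 + 11.8336) = √19.4645.
cos θ = (u·v)/(|u||v|) = -18.6028/(√34.6024·√19.4645) ≈ -0.7168
Cosine distance = 1 - cos θ ≈ 1 - (-0.7168) = 1.7168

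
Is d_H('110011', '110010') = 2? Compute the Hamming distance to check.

Differing positions: 6. Hamming distance = 1, so the claim that d_H = 2 is false.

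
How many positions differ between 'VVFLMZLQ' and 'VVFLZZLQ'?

Differing positions: 5. Hamming distance = 1.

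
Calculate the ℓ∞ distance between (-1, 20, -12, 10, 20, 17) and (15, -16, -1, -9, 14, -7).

max(|x_i - y_i|) = max(|-1 - 15|, |20 - (-16)|, |-12 - (-1)|, |10 - (-9)|, |20 - 14|, |17 - (-7)|) = max(16, 36, 11, 19, 6, 24) = 36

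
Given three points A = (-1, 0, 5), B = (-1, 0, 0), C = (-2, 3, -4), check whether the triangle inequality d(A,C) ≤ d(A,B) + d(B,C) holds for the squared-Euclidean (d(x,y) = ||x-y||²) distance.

d(A,B) = 0² + 0² + 5² = 25, d(B,C) = 1² + 3² + 4² = 26, d(A,C) = 1² + 3² + 9² = 91.
d(A,C) = 91 > 25 + 26 = 51. Triangle inequality is VIOLATED. (Squared-Euclidean is not a metric — this is a counterexample.)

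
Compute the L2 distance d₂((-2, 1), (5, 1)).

√(Σ(x_i - y_i)²) = √((-2 - 5)² + (1 - 1)²)
= √((-7)² + 0²) = √(49 + 0) = √49 = 7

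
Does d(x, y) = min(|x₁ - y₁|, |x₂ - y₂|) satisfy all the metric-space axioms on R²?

No. d fails identity of indiscernibles: take x = (-3, 0) and y = (-3, 5). Then d(x,y) = min(|-3 - (-3)|, |0 - 5|) = min(0, 5) = 0, yet x ≠ y.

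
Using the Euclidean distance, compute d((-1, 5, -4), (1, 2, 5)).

(Σ|x_i - y_i|^2)^(1/2) = (|-1 - 1|^2 + |5 - 2|^2 + |-4 - 5|^2)^(1/2)
= (2^2 + 3^2 + 9^2)^(1/2) = (4 + 9 + 81)^(1/2) = (94)^(1/2) ≈ 9.6954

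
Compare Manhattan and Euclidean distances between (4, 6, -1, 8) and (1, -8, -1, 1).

L1 = |4 - 1| + |6 - (-8)| + |-1 - (-1)| + |8 - 1| = 3 + 14 + 0 + 7 = 24
L2 = √(3² + 14² + 0² + 7²) = √254 ≈ 15.9374
L1 ≥ L2 always (equality iff movement is along one axis); L1 > L2 here.
Ratio L1/L2 = 24/√254 ≈ 1.5059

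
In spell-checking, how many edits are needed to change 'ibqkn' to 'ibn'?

Let D[i][j] be the edit distance between the first i characters of 'ibqkn' and the first j characters of 'ibn', with D[i][0] = i, D[0][j] = j, and D[i][j] = D[i-1][j-1] if the characters match, else 1 + min(D[i-1][j], D[i][j-1], D[i-1][j-1]). Filling the table (rows: prefixes of 'ibqkn', columns: prefixes of 'ibn'):
     ε  i  b  n
  ε  0  1  2  3
  i  1  0  1  2
  b  2  1  0  1
  q  3  2  1  1
  k  4  3  2  2
  n  5  4  3  2
The bottom-right entry gives D[5][3] = 2, so no sequence of fewer than 2 edits works. Backtracking through the table gives one optimal edit sequence (2 edits):
  ibqkn → ibkn (del q @3)
  ibkn → ibn (del k @3)
Edit distance = 2.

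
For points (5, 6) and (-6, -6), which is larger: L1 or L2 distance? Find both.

L1 = |5 - (-6)| + |6 - (-6)| = 11 + 12 = 23
L2 = √(11² + 12²) = √265 ≈ 16.2788
L1 ≥ L2 always (equality iff movement is along one axis); L1 > L2 here.
Ratio L1/L2 = 23/√265 ≈ 1.4129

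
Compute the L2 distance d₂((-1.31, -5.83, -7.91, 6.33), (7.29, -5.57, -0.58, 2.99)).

√(Σ(x_i - y_i)²) = √((-1.31 - 7.29)² + (-5.83 - (-5.57))² + (-7.91 - (-0.58))² + (6.33 - 2.99)²)
= √((-8.6)² + (-0.26)² + (-7.33)² + 3.34²) = √(73.96 + 0.0676 + 53.7289 + 11.1556) = √138.9121 ≈ 11.7861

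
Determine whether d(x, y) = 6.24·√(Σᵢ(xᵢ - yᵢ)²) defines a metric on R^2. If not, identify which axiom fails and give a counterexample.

Yes. The L2 (Euclidean) norm induces a metric on R^2, and multiplying a metric by a positive constant 6.24 > 0 preserves all four axioms: non-negativity (6.24·||x-y|| ≥ 0), identity (6.24·||x-y|| = 0 ⟺ ||x-y|| = 0 ⟺ x = y), symmetry (||x-y|| = ||y-x||), and the triangle inequality (6.24·||x-z|| ≤ 6.24·||x-y|| + 6.24·||y-z||). So d is a metric.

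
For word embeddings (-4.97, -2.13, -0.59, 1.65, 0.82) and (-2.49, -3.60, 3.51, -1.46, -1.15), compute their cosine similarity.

With u = (-4.97, -2.13, -0.59, 1.65, 0.82), v = (-2.49, -3.60, 3.51, -1.46, -1.15):
u·v = (-4.97)·(-2.49) + (-2.13)·(-3.6) + (-0.59)·3.51 + 1.65·(-1.46) + 0.82·(-1.15) = 12.3753 + 7.668 + (-2.0709) + (-2.409) + (-0.943) = 14.6204.
|u| = √((-4.97)² + (-2.13)² + (-0.59)² + 1.65² + 0.82²) = √(24.7009 + 4.5369 + 0.3481 + 2.7225 + 0.6724) = √32.9808, |v| = √((-2.49)² + (-3.6)² + 3.51² + (-1.46)² + (-1.15)²) = √(6.2001 + 12.96 + 12.3201 + 2.1316 + 1.3225) = √34.9343.
cos θ = (u·v)/(|u||v|) = 14.6204/(√32.9808·√34.9343) ≈ 0.4307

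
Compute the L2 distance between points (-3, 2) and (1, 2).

(Σ|x_i - y_i|^2)^(1/2) = (|-3 - 1|^2 + |2 - 2|^2)^(1/2)
= (4^2 + 0^2)^(1/2) = (16 + 0)^(1/2) = (16)^(1/2) = 4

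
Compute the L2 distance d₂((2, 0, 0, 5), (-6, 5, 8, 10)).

√(Σ(x_i - y_i)²) = √((2 - (-6))² + (0 - 5)² + (0 - 8)² + (5 - 10)²)
= √(8² + (-5)² + (-8)² + (-5)²) = √(64 + 25 + 64 + 25) = √178 ≈ 13.3417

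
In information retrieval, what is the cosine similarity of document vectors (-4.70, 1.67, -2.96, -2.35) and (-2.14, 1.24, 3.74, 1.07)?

With u = (-4.70, 1.67, -2.96, -2.35), v = (-2.14, 1.24, 3.74, 1.07):
u·v = (-4.7)·(-2.14) + 1.67·1.24 + (-2.96)·3.74 + (-2.35)·1.07 = 10.058 + 2.0708 + (-11.0704) + (-2.5145) = -1.4561.
|u| = √((-4.7)² + 1.67² + (-2.96)² + (-2.35)²) = √(22.09 + 2.7889 + 8.7616 + 5.5225) = √39.163, |v| = √((-2.14)² + 1.24² + 3.74² + 1.07²) = √(4.5796 + 1.5376 + 13.9876 + 1.1449) = √21.2497.
cos θ = (u·v)/(|u||v|) = -1.4561/(√39.163·√21.2497) ≈ -0.0505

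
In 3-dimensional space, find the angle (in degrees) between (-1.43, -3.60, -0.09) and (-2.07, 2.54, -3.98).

With u = (-1.43, -3.60, -0.09), v = (-2.07, 2.54, -3.98):
u·v = (-1.43)·(-2.07) + (-3.6)·2.54 + (-0.09)·(-3.98) = 2.9601 + (-9.144) + 0.3582 = -5.8257.
|u| = √((-1.43)² + (-3.6)² + (-0.09)²) = √(2.0449 + 12.96 + 0.0081) = √15.013, |v| = √((-2.07)² + 2.54² + (-3.98)²) = √(4.2849 + 6.4516 + 15.8404) = √26.5769.
cos θ = (u·v)/(|u||v|) = -5.8257/(√15.013·√26.5769) ≈ -0.29165
θ = arccos(-0.29165) ≈ 106.96°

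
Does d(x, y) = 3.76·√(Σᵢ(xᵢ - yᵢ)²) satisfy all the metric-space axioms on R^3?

Yes. The L2 (Euclidean) norm induces a metric on R^3, and multiplying a metric by a positive constant 3.76 > 0 preserves all four axioms: non-negativity (3.76·||x-y|| ≥ 0), identity (3.76·||x-y|| = 0 ⟺ ||x-y|| = 0 ⟺ x = y), symmetry (||x-y|| = ||y-x||), and the triangle inequality (3.76·||x-z|| ≤ 3.76·||x-y|| + 3.76·||y-z||). So d is a metric.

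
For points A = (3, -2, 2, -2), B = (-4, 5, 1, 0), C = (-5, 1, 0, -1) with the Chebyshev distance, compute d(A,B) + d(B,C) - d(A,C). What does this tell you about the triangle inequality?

d(A,B) = max(7, 7, 1, 2) = 7, d(B,C) = max(1, 4, 1, 1) = 4, d(A,C) = max(8, 3, 2, 1) = 8.
d(A,B) + d(B,C) - d(A,C) = 7 + 4 - 8 = 11 - 8 = 3. This is ≥ 0, so the triangle inequality holds for these points.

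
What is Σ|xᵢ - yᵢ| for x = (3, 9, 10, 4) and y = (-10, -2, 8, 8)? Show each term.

Σ|x_i - y_i| = |3 - (-10)| + |9 - (-2)| + |10 - 8| + |4 - 8| = 13 + 11 + 2 + 4 = 30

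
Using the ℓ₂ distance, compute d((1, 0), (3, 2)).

(Σ|x_i - y_i|^2)^(1/2) = (|1 - 3|^2 + |0 - 2|^2)^(1/2)
= (2^2 + 2^2)^(1/2) = (4 + 4)^(1/2) = (8)^(1/2) ≈ 2.8284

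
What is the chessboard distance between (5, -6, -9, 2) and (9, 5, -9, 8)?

max(|x_i - y_i|) = max(|5 - 9|, |-6 - 5|, |-9 - (-9)|, |2 - 8|) = max(4, 11, 0, 6) = 11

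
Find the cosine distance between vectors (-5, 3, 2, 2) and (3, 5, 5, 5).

With u = (-5, 3, 2, 2), v = (3, 5, 5, 5):
u·v = (-5)·3 + 3·5 + 2·5 + 2·5 = (-15) + 15 + 10 + 10 = 20.
|u| = √((-5)² + 3² + 2² + 2²) = √42, |v| = √(3² + 5² + 5² + 5²) = √84, so |u||v| = √(42·84) = √3528.
cos θ = (u·v)/(|u||v|) = 20/√3528 ≈ 0.3367
Cosine distance = 1 - cos θ ≈ 1 - 0.3367 = 0.6633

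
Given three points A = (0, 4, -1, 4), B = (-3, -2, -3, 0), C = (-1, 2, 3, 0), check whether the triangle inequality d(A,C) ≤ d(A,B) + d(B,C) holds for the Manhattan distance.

d(A,B) = 3 + 6 + 2 + 4 = 15, d(B,C) = 2 + 4 + 6 + 0 = 12, d(A,C) = 1 + 2 + 4 + 4 = 11.
d(A,C) = 11 ≤ 15 + 12 = 27. Triangle inequality is satisfied.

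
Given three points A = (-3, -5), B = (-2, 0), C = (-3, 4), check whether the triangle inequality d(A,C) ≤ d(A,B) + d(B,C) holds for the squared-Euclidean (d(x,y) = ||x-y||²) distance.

d(A,B) = 1² + 5² = 26, d(B,C) = 1² + 4² = 17, d(A,C) = 0² + 9² = 81.
d(A,C) = 81 > 26 + 17 = 43. Triangle inequality is VIOLATED. (Squared-Euclidean is not a metric — this is a counterexample.)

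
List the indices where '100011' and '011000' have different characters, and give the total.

Differing positions: 1, 2, 3, 5, 6. Hamming distance = 5.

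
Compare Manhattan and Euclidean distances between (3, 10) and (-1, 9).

L1 = |3 - (-1)| + |10 - 9| = 4 + 1 = 5
L2 = √(4² + 1²) = √17 ≈ 4.1231
L1 ≥ L2 always (equality iff movement is along one axis); L1 > L2 here.
Ratio L1/L2 = 5/√17 ≈ 1.2127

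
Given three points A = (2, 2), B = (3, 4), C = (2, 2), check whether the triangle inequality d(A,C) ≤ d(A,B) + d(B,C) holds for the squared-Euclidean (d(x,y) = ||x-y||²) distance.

d(A,B) = 1² + 2² = 5, d(B,C) = 1² + 2² = 5, d(A,C) = 0² + 0² = 0.
d(A,C) = 0 ≤ 5 + 5 = 10. Triangle inequality is satisfied.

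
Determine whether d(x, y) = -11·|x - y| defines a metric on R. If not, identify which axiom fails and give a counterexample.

No. With c = -11 < 0, d fails non-negativity: d(8, 17) = -11·|8 - 17| = -11·9 = -99 < 0.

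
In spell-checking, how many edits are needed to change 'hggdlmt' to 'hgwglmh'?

Let D[i][j] be the edit distance between the first i characters of 'hggdlmt' and the first j characters of 'hgwglmh', with D[i][0] = i, D[0][j] = j, and D[i][j] = D[i-1][j-1] if the characters match, else 1 + min(D[i-1][j], D[i][j-1], D[i-1][j-1]). Filling the table (rows: prefixes of 'hggdlmt', columns: prefixes of 'hgwglmh'):
     ε  h  g  w  g  l  m  h
  ε  0  1  2  3  4  5  6  7
  h  1  0  1  2  3  4  5  6
  g  2  1  0  1  2  3  4  5
  g  3  2  1  1  1  2  3  4
  d  4  3  2  2  2  2  3  4
  l  5  4  3  3  3  2  3  4
  m  6  5  4  4  4  3  2  3
  t  7  6  5  5  5  4  3  3
The bottom-right entry gives D[7][7] = 3, so no sequence of fewer than 3 edits works. Backtracking through the table gives one optimal edit sequence (3 edits):
  hggdlmt → hgwdlmt (sub g→w @3)
  hgwdlmt → hgwglmt (sub d→g @4)
  hgwglmt → hgwglmh (sub t→h @7)
Edit distance = 3.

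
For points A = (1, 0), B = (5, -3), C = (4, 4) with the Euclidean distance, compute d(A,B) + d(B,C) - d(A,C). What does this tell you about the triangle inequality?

d(A,B) = √(4² + 3²) = √25 = 5, d(B,C) = √(1² + 7²) = √50 ≈ 7.0711, d(A,C) = √(3² + 4²) = √25 = 5.
d(A,B) + d(B,C) - d(A,C) = 5 + 7.0711 - 5 = 12.0711 - 5 = 7.0711 (to 4 decimal places). This is ≥ 0, so the triangle inequality holds for these points.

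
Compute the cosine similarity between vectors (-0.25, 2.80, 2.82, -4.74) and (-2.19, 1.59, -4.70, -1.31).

With u = (-0.25, 2.80, 2.82, -4.74), v = (-2.19, 1.59, -4.70, -1.31):
u·v = (-0.25)·(-2.19) + 2.8·1.59 + 2.82·(-4.7) + (-4.74)·(-1.31) = 0.5475 + 4.452 + (-13.254) + 6.2094 = -2.0451.
|u| = √((-0.25)² + 2.8² + 2.82² + (-4.74)²) = √(0.0625 + 7.84 + 7.9524 + 22.4676) = √38.3225, |v| = √((-2.19)² + 1.59² + (-4.7)² + (-1.31)²) = √(4.7961 + 2.5281 + 22.09 + 1.7161) = √31.1303.
cos θ = (u·v)/(|u||v|) = -2.0451/(√38.3225·√31.1303) ≈ -0.0592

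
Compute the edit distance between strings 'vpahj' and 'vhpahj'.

Let D[i][j] be the edit distance between the first i characters of 'vpahj' and the first j characters of 'vhpahj', with D[i][0] = i, D[0][j] = j, and D[i][j] = D[i-1][j-1] if the characters match, else 1 + min(D[i-1][j], D[i][j-1], D[i-1][j-1]). Filling the table (rows: prefixes of 'vpahj', columns: prefixes of 'vhpahj'):
     ε  v  h  p  a  h  j
  ε  0  1  2  3  4  5  6
  v  1  0  1  2  3  4  5
  p  2  1  1  1  2  3  4
  a  3  2  2  2  1  2  3
  h  4  3  2  3  2  1  2
  j  5  4  3  3  3  2  1
The bottom-right entry gives D[5][6] = 1, so no sequence of fewer than 1 edit works. Backtracking through the table gives one optimal edit sequence (1 edit):
  vpahj → vhpahj (ins h @2)
Edit distance = 1.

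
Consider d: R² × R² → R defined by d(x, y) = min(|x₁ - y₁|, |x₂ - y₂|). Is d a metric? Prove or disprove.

No. d fails identity of indiscernibles: take x = (5, 0) and y = (5, 9). Then d(x,y) = min(|5 - 5|, |0 - 9|) = min(0, 9) = 0, yet x ≠ y.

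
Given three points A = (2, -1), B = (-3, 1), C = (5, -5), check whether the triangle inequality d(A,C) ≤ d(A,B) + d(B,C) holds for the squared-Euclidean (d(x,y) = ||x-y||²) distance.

d(A,B) = 5² + 2² = 29, d(B,C) = 8² + 6² = 100, d(A,C) = 3² + 4² = 25.
d(A,C) = 25 ≤ 29 + 100 = 129. Triangle inequality is satisfied.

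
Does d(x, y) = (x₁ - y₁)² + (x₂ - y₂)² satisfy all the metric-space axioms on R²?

No. The squared Euclidean distance fails the triangle inequality. Counterexample: x = (0, 0), y = (4, 4), z = (8, 8). d(x,z) = 8² + 8² = 128, but d(x,y) + d(y,z) = (4² + 4²) + (4² + 4²) = 32 + 32 = 64. Since 128 > 64, the triangle inequality is violated. (Note: √d, the ordinary Euclidean distance, IS a metric.)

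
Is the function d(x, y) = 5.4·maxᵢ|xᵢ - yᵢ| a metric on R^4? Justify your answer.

Yes. The L∞ (Chebyshev) norm induces a metric on R^4, and multiplying a metric by a positive constant 5.4 > 0 preserves all four axioms: non-negativity (5.4·||x-y|| ≥ 0), identity (5.4·||x-y|| = 0 ⟺ ||x-y|| = 0 ⟺ x = y), symmetry (||x-y|| = ||y-x||), and the triangle inequality (5.4·||x-z|| ≤ 5.4·||x-y|| + 5.4·||y-z||). So d is a metric.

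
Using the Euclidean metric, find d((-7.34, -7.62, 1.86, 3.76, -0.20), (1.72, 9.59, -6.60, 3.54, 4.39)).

√(Σ(x_i - y_i)²) = √((-7.34 - 1.72)² + (-7.62 - 9.59)² + (1.86 - (-6.6))² + (3.76 - 3.54)² + (-0.2 - 4.39)²)
= √((-9.06)² + (-17.21)² + 8.46² + 0.22² + (-4.59)²) = √(82.0836 + 296.1841 + 71.5716 + 0.0484 + 21.0681) = √470.9558 ≈ 21.7015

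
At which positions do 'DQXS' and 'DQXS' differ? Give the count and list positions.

Differing positions: none. Hamming distance = 0.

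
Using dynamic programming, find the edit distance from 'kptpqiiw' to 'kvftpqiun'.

Let D[i][j] be the edit distance between the first i characters of 'kptpqiiw' and the first j characters of 'kvftpqiun', with D[i][0] = i, D[0][j] = j, and D[i][j] = D[i-1][j-1] if the characters match, else 1 + min(D[i-1][j], D[i][j-1], D[i-1][j-1]). Filling the table (rows: prefixes of 'kptpqiiw', columns: prefixes of 'kvftpqiun'):
     ε  k  v  f  t  p  q  i  u  n
  ε  0  1  2  3  4  5  6  7  8  9
  k  1  0  1  2  3  4  5  6  7  8
  p  2  1  1  2  3  3  4  5  6  7
  t  3  2  2  2  2  3  4  5  6  7
  p  4  3  3  3  3  2  3  4  5  6
  q  5  4  4  4  4  3  2  3  4  5
  i  6  5  5  5  5  4  3  2  3  4
  i  7  6  6  6  6  5  4  3  3  4
  w  8  7  7  7  7  6  5  4  4  4
The bottom-right entry gives D[8][9] = 4, so no sequence of fewer than 4 edits works. Backtracking through the table gives one optimal edit sequence (4 edits):
  kptpqiiw → kvptpqiiw (ins v @2)
  kvptpqiiw → kvftpqiiw (sub p→f @3)
  kvftpqiiw → kvftpqiuw (sub i→u @8)
  kvftpqiuw → kvftpqiun (sub w→n @9)
Edit distance = 4.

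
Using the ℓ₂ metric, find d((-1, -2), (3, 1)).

√(Σ(x_i - y_i)²) = √((-1 - 3)² + (-2 - 1)²)
= √((-4)² + (-3)²) = √(16 + 9) = √25 = 5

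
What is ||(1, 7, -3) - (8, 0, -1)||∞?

max(|x_i - y_i|) = max(|1 - 8|, |7 - 0|, |-3 - (-1)|) = max(7, 7, 2) = 7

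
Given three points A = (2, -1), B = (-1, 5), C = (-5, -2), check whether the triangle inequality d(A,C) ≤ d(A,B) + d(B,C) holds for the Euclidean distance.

d(A,B) = √(3² + 6²) = √45 ≈ 6.7082, d(B,C) = √(4² + 7²) = √65 ≈ 8.0623, d(A,C) = √(7² + 1²) = √50 ≈ 7.0711.
d(A,C) ≈ 7.0711 ≤ 6.7082 + 8.0623 = 14.7705. Triangle inequality is satisfied.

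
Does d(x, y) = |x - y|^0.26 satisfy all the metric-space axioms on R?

Yes. With 0 < p = 0.26 ≤ 1, d(x,y) = |x-y|^0.26 is a metric on R. Non-negativity and symmetry are immediate; |x-y|^0.26 = 0 ⟺ |x-y| = 0 ⟺ x = y. For the triangle inequality, the function t ↦ t^0.26 is subadditive on [0,∞) when p ≤ 1, so |x-z|^0.26 ≤ (|x-y| + |y-z|)^0.26 ≤ |x-y|^0.26 + |y-z|^0.26.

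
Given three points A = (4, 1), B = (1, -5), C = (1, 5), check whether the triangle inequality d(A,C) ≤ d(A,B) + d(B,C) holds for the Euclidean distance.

d(A,B) = √(3² + 6²) = √45 ≈ 6.7082, d(B,C) = √(0² + 10²) = √100 = 10, d(A,C) = √(3² + 4²) = √25 = 5.
d(A,C) = 5 ≤ 6.7082 + 10 = 16.7082. Triangle inequality is satisfied.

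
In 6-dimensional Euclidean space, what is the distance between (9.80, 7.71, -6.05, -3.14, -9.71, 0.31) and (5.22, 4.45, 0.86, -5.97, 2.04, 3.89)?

√(Σ(x_i - y_i)²) = √((9.8 - 5.22)² + (7.71 - 4.45)² + (-6.05 - 0.86)² + (-3.14 - (-5.97))² + (-9.71 - 2.04)² + (0.31 - 3.89)²)
= √(4.58² + 3.26² + (-6.91)² + 2.83² + (-11.75)² + (-3.58)²) = √(20.9764 + 10.6276 + 47.7481 + 8.0089 + 138.0625 + 12.8164) = √238.2399 ≈ 15.435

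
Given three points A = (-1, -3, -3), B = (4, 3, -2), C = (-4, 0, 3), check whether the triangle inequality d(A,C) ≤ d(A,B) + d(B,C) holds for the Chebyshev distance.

d(A,B) = max(5, 6, 1) = 6, d(B,C) = max(8, 3, 5) = 8, d(A,C) = max(3, 3, 6) = 6.
d(A,C) = 6 ≤ 6 + 8 = 14. Triangle inequality is satisfied.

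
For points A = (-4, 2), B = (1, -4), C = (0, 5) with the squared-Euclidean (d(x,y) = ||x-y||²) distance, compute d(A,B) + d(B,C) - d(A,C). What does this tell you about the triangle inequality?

d(A,B) = 5² + 6² = 61, d(B,C) = 1² + 9² = 82, d(A,C) = 4² + 3² = 25.
d(A,B) + d(B,C) - d(A,C) = 61 + 82 - 25 = 143 - 25 = 118. This is ≥ 0, so the triangle inequality holds for these points.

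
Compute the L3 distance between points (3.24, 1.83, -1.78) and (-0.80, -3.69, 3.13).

(Σ|x_i - y_i|^3)^(1/3) = (|3.24 - (-0.8)|^3 + |1.83 - (-3.69)|^3 + |-1.78 - 3.13|^3)^(1/3)
= (4.04^3 + 5.52^3 + 4.91^3)^(1/3) ≈ (65.9393 + 168.1966 + 118.3708)^(1/3) = (352.5067)^(1/3) ≈ 7.0641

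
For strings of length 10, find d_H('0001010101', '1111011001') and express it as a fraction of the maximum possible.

Differing positions: 1, 2, 3, 7, 8. Hamming distance = 5. The maximum possible Hamming distance for length-10 strings is 10, so d_H/10 = 5/10 = 0.5.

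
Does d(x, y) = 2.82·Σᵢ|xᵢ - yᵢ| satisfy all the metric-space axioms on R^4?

Yes. The L1 (Manhattan) norm induces a metric on R^4, and multiplying a metric by a positive constant 2.82 > 0 preserves all four axioms: non-negativity (2.82·||x-y|| ≥ 0), identity (2.82·||x-y|| = 0 ⟺ ||x-y|| = 0 ⟺ x = y), symmetry (||x-y|| = ||y-x||), and the triangle inequality (2.82·||x-z|| ≤ 2.82·||x-y|| + 2.82·||y-z||). So d is a metric.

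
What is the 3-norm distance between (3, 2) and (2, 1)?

(Σ|x_i - y_i|^3)^(1/3) = (|3 - 2|^3 + |2 - 1|^3)^(1/3)
= (1^3 + 1^3)^(1/3) = (1 + 1)^(1/3) = (2)^(1/3) ≈ 1.2599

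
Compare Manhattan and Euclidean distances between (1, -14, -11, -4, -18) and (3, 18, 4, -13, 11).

L1 = |1 - 3| + |-14 - 18| + |-11 - 4| + |-4 - (-13)| + |-18 - 11| = 2 + 32 + 15 + 9 + 29 = 87
L2 = √(2² + 32² + 15² + 9² + 29²) = √2175 ≈ 46.6369
L1 ≥ L2 always (equality iff movement is along one axis); L1 > L2 here.
Ratio L1/L2 = 87/√2175 ≈ 1.8655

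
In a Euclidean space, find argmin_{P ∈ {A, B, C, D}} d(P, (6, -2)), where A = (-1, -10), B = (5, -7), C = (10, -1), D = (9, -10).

Distances: d(A) ≈ 10.6301, d(B) ≈ 5.099, d(C) ≈ 4.1231, d(D) ≈ 8.544. Nearest: C = (10, -1) with distance 4.1231.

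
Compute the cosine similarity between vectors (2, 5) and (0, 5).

With u = (2, 5), v = (0, 5):
u·v = 2·0 + 5·5 = 0 + 25 = 25.
|u| = √(2² + 5²) = √29, |v| = √(0² + 5²) = √25, so |u||v| = √(29·25) = √725.
cos θ = (u·v)/(|u||v|) = 25/√725 ≈ 0.9285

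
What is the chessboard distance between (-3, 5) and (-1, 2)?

max(|x_i - y_i|) = max(|-3 - (-1)|, |5 - 2|) = max(2, 3) = 3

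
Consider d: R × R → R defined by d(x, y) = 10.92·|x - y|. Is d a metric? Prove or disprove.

Yes. Since |x - y| is a metric on R and 10.92 > 0, the positive scalar multiple 10.92·|x - y| is also a metric: scaling by a positive constant preserves non-negativity, identity (d=0 ⟺ |x-y|=0 ⟺ x=y), symmetry, and the triangle inequality.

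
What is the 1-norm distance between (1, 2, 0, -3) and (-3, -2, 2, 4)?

Σ|x_i - y_i| = |1 - (-3)| + |2 - (-2)| + |0 - 2| + |-3 - 4| = 4 + 4 + 2 + 7 = 17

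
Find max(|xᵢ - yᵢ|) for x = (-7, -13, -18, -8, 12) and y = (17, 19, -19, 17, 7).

max(|x_i - y_i|) = max(|-7 - 17|, |-13 - 19|, |-18 - (-19)|, |-8 - 17|, |12 - 7|) = max(24, 32, 1, 25, 5) = 32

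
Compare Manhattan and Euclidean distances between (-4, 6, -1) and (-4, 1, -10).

L1 = |-4 - (-4)| + |6 - 1| + |-1 - (-10)| = 0 + 5 + 9 = 14
L2 = √(0² + 5² + 9²) = √106 ≈ 10.2956
L1 ≥ L2 always (equality iff movement is along one axis); L1 > L2 here.
Ratio L1/L2 = 14/√106 ≈ 1.3598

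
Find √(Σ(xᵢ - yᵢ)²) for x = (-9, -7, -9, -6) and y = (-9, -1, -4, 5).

√(Σ(x_i - y_i)²) = √((-9 - (-9))² + (-7 - (-1))² + (-9 - (-4))² + (-6 - 5)²)
= √(0² + (-6)² + (-5)² + (-11)²) = √(0 + 36 + 25 + 121) = √182 ≈ 13.4907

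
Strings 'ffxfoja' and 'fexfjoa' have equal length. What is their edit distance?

Let D[i][j] be the edit distance between the first i characters of 'ffxfoja' and the first j characters of 'fexfjoa', with D[i][0] = i, D[0][j] = j, and D[i][j] = D[i-1][j-1] if the characters match, else 1 + min(D[i-1][j], D[i][j-1], D[i-1][j-1]). Filling the table (rows: prefixes of 'ffxfoja', columns: prefixes of 'fexfjoa'):
     ε  f  e  x  f  j  o  a
  ε  0  1  2  3  4  5  6  7
  f  1  0  1  2  3  4  5  6
  f  2  1  1  2  2  3  4  5
  x  3  2  2  1  2  3  4  5
  f  4  3  3  2  1  2  3  4
  o  5  4  4  3  2  2  2  3
  j  6  5  5  4  3  2  3  3
  a  7  6  6  5  4  3  3  3
The bottom-right entry gives D[7][7] = 3, so no sequence of fewer than 3 edits works. Backtracking through the table gives one optimal edit sequence (3 edits):
  ffxfoja → fexfoja (sub f→e @2)
  fexfoja → fexfjja (sub o→j @5)
  fexfjja → fexfjoa (sub j→o @6)
Edit distance = 3.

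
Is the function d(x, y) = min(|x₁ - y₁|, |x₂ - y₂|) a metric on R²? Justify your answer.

No. d fails identity of indiscernibles: take x = (-1, 0) and y = (-1, 7). Then d(x,y) = min(|-1 - (-1)|, |0 - 7|) = min(0, 7) = 0, yet x ≠ y.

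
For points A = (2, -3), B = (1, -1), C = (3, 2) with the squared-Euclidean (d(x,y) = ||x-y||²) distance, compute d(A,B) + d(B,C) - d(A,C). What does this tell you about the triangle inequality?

d(A,B) = 1² + 2² = 5, d(B,C) = 2² + 3² = 13, d(A,C) = 1² + 5² = 26.
d(A,B) + d(B,C) - d(A,C) = 5 + 13 - 26 = 18 - 26 = -8. This is < 0, so the triangle inequality FAILS for these points (squared-Euclidean is not a metric).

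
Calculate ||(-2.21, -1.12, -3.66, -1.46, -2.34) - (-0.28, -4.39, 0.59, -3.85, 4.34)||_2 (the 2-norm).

(Σ|x_i - y_i|^2)^(1/2) = (|-2.21 - (-0.28)|^2 + |-1.12 - (-4.39)|^2 + |-3.66 - 0.59|^2 + |-1.46 - (-3.85)|^2 + |-2.34 - 4.34|^2)^(1/2)
= (1.93^2 + 3.27^2 + 4.25^2 + 2.39^2 + 6.68^2)^(1/2) = (3.7249 + 10.6929 + 18.0625 + 5.7121 + 44.6224)^(1/2) = (82.8148)^(1/2) ≈ 9.1003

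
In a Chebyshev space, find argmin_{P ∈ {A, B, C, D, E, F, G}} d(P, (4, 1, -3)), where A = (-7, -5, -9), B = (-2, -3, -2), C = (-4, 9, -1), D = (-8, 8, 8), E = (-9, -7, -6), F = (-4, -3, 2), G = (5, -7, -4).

Distances: d(A) = 11, d(B) = 6, d(C) = 8, d(D) = 12, d(E) = 13, d(F) = 8, d(G) = 8. Nearest: B = (-2, -3, -2) with distance 6.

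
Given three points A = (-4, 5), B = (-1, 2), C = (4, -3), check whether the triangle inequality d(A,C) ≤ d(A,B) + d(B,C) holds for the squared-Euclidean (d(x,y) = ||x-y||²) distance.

d(A,B) = 3² + 3² = 18, d(B,C) = 5² + 5² = 50, d(A,C) = 8² + 8² = 128.
d(A,C) = 128 > 18 + 50 = 68. Triangle inequality is VIOLATED. (Squared-Euclidean is not a metric — this is a counterexample.)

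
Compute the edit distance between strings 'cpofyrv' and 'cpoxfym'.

Let D[i][j] be the edit distance between the first i characters of 'cpofyrv' and the first j characters of 'cpoxfym', with D[i][0] = i, D[0][j] = j, and D[i][j] = D[i-1][j-1] if the characters match, else 1 + min(D[i-1][j], D[i][j-1], D[i-1][j-1]). Filling the table (rows: prefixes of 'cpofyrv', columns: prefixes of 'cpoxfym'):
     ε  c  p  o  x  f  y  m
  ε  0  1  2  3  4  5  6  7
  c  1  0  1  2  3  4  5  6
  p  2  1  0  1  2  3  4  5
  o  3  2  1  0  1  2  3  4
  f  4  3  2  1  1  1  2  3
  y  5  4  3  2  2  2  1  2
  r  6  5  4  3  3  3  2  2
  v  7  6  5  4  4  4  3  3
The bottom-right entry gives D[7][7] = 3, so no sequence of fewer than 3 edits works. Backtracking through the table gives one optimal edit sequence (3 edits):
  cpofyrv → cpoxfyrv (ins x @4)
  cpoxfyrv → cpoxfyv (del r @7)
  cpoxfyv → cpoxfym (sub v→m @7)
Edit distance = 3.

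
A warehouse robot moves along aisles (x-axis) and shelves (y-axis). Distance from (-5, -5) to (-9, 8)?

Σ|x_i - y_i| = |-5 - (-9)| + |-5 - 8| = 4 + 13 = 17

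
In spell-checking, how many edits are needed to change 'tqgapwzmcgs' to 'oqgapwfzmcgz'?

Let D[i][j] be the edit distance between the first i characters of 'tqgapwzmcgs' and the first j characters of 'oqgapwfzmcgz', with D[i][0] = i, D[0][j] = j, and D[i][j] = D[i-1][j-1] if the characters match, else 1 + min(D[i-1][j], D[i][j-1], D[i-1][j-1]). Filling the table (rows: prefixes of 'tqgapwzmcgs', columns: prefixes of 'oqgapwfzmcgz'):
     ε  o  q  g  a  p  w  f  z  m  c  g  z
  ε  0  1  2  3  4  5  6  7  8  9 10 11 12
  t  1  1  2  3  4  5  6  7  8  9 10 11 12
  q  2  2  1  2  3  4  5  6  7  8  9 10 11
  g  3  3  2  1  2  3  4  5  6  7  8  9 10
  a  4  4  3  2  1  2  3  4  5  6  7  8  9
  p  5  5  4  3  2  1  2  3  4  5  6  7  8
  w  6  6  5  4  3  2  1  2  3  4  5  6  7
  z  7  7  6  5  4  3  2  2  2  3  4  5  6
  m  8  8  7  6  5  4  3  3  3  2  3  4  5
  c  9  9  8  7  6  5  4  4  4  3  2  3  4
  g 10 10  9  8  7  6  5  5  5  4  3  2  3
  s 11 11 10  9  8  7  6  6  6  5  4  3  3
The bottom-right entry gives D[11][12] = 3, so no sequence of fewer than 3 edits works. Backtracking through the table gives one optimal edit sequence (3 edits):
  tqgapwzmcgs → oqgapwzmcgs (sub t→o @1)
  oqgapwzmcgs → oqgapwfzmcgs (ins f @7)
  oqgapwfzmcgs → oqgapwfzmcgz (sub s→z @12)
Edit distance = 3.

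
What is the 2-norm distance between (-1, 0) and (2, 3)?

(Σ|x_i - y_i|^2)^(1/2) = (|-1 - 2|^2 + |0 - 3|^2)^(1/2)
= (3^2 + 3^2)^(1/2) = (9 + 9)^(1/2) = (18)^(1/2) ≈ 4.2426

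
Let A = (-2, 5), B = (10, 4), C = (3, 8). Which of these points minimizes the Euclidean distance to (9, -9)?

Distances: d(A) ≈ 17.8045, d(B) ≈ 13.0384, d(C) ≈ 18.0278. Nearest: B = (10, 4) with distance 13.0384.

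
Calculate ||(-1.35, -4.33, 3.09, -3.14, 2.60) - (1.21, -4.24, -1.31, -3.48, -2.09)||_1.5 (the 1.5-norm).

(Σ|x_i - y_i|^1.5)^(1/1.5) = (|-1.35 - 1.21|^1.5 + |-4.33 - (-4.24)|^1.5 + |3.09 - (-1.31)|^1.5 + |-3.14 - (-3.48)|^1.5 + |2.6 - (-2.09)|^1.5)^(1/1.5)
= (2.56^1.5 + 0.09^1.5 + 4.4^1.5 + 0.34^1.5 + 4.69^1.5)^(1/1.5) ≈ (4.096 + 0.027 + 9.2295 + 0.1983 + 10.1569)^(1/1.5) = (23.7077)^(1/1.5) ≈ 8.2526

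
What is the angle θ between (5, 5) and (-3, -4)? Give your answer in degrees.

With u = (5, 5), v = (-3, -4):
u·v = 5·(-3) + 5·(-4) = (-15) + (-20) = -35.
|u| = √(5² + 5²) = √50, |v| = √((-3)² + (-4)²) = √25, so |u||v| = √(50·25) = √1250.
cos θ = (u·v)/(|u||v|) = -35/√1250 ≈ -0.989949
θ = arccos(-0.989949) ≈ 171.87°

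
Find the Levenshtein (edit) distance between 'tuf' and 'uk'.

Let D[i][j] be the edit distance between the first i characters of 'tuf' and the first j characters of 'uk', with D[i][0] = i, D[0][j] = j, and D[i][j] = D[i-1][j-1] if the characters match, else 1 + min(D[i-1][j], D[i][j-1], D[i-1][j-1]). Filling the table (rows: prefixes of 'tuf', columns: prefixes of 'uk'):
     ε  u  k
  ε  0  1  2
  t  1  1  2
  u  2  1  2
  f  3  2  2
The bottom-right entry gives D[3][2] = 2, so no sequence of fewer than 2 edits works. Backtracking through the table gives one optimal edit sequence (2 edits):
  tuf → uf (del t @1)
  uf → uk (sub f→k @2)
Edit distance = 2.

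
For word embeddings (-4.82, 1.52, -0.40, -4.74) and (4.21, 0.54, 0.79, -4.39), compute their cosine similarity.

With u = (-4.82, 1.52, -0.40, -4.74), v = (4.21, 0.54, 0.79, -4.39):
u·v = (-4.82)·4.21 + 1.52·0.54 + (-0.4)·0.79 + (-4.74)·(-4.39) = (-20.2922) + 0.8208 + (-0.316) + 20.8086 = 1.0212.
|u| = √((-4.82)² + 1.52² + (-0.4)² + (-4.74)²) = √(23.2324 + 2.3104 + 0.16 + 22.4676) = √48.1704, |v| = √(4.21² + 0.54² + 0.79² + (-4.39)²) = √(17.7241 + 0.2916 + 0.6241 + 19.2721) = √37.9119.
cos θ = (u·v)/(|u||v|) = 1.0212/(√48.1704·√37.9119) ≈ 0.0239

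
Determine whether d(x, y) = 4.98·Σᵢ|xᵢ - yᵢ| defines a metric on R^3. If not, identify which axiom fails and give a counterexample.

Yes. The L1 (Manhattan) norm induces a metric on R^3, and multiplying a metric by a positive constant 4.98 > 0 preserves all four axioms: non-negativity (4.98·||x-y|| ≥ 0), identity (4.98·||x-y|| = 0 ⟺ ||x-y|| = 0 ⟺ x = y), symmetry (||x-y|| = ||y-x||), and the triangle inequality (4.98·||x-z|| ≤ 4.98·||x-y|| + 4.98·||y-z||). So d is a metric.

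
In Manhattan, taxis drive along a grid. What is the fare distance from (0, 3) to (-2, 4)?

Σ|x_i - y_i| = |0 - (-2)| + |3 - 4| = 2 + 1 = 3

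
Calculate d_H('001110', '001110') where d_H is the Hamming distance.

Differing positions: none. Hamming distance = 0.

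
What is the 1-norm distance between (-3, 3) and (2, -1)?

Σ|x_i - y_i| = |-3 - 2| + |3 - (-1)| = 5 + 4 = 9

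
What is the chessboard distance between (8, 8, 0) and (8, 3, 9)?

max(|x_i - y_i|) = max(|8 - 8|, |8 - 3|, |0 - 9|) = max(0, 5, 9) = 9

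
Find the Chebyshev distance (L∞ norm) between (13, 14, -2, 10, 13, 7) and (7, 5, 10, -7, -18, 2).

max(|x_i - y_i|) = max(|13 - 7|, |14 - 5|, |-2 - 10|, |10 - (-7)|, |13 - (-18)|, |7 - 2|) = max(6, 9, 12, 17, 31, 5) = 31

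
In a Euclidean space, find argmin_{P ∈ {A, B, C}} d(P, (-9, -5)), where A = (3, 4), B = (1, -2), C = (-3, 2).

Distances: d(A) = 15, d(B) ≈ 10.4403, d(C) ≈ 9.2195. Nearest: C = (-3, 2) with distance 9.2195.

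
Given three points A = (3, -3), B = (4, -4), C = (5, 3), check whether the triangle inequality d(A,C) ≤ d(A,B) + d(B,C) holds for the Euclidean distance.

d(A,B) = √(1² + 1²) = √2 ≈ 1.4142, d(B,C) = √(1² + 7²) = √50 ≈ 7.0711, d(A,C) = √(2² + 6²) = √40 ≈ 6.3246.
d(A,C) ≈ 6.3246 ≤ 1.4142 + 7.0711 = 8.4853. Triangle inequality is satisfied.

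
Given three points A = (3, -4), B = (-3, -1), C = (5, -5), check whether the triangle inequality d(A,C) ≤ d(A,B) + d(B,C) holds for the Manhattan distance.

d(A,B) = 6 + 3 = 9, d(B,C) = 8 + 4 = 12, d(A,C) = 2 + 1 = 3.
d(A,C) = 3 ≤ 9 + 12 = 21. Triangle inequality is satisfied.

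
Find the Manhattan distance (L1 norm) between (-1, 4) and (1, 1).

Σ|x_i - y_i| = |-1 - 1| + |4 - 1| = 2 + 3 = 5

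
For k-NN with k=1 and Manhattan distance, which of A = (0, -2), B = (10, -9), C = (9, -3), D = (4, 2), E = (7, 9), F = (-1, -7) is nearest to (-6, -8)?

Distances: d(A) = 12, d(B) = 17, d(C) = 20, d(D) = 20, d(E) = 30, d(F) = 6. Nearest: F = (-1, -7) with distance 6.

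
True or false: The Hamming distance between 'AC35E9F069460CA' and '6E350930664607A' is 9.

Differing positions: 1, 2, 5, 7, 10, 14. Hamming distance = 6, so the claim that d_H = 9 is false.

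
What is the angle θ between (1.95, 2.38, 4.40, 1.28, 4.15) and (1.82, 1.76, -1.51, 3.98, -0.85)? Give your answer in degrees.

With u = (1.95, 2.38, 4.40, 1.28, 4.15), v = (1.82, 1.76, -1.51, 3.98, -0.85):
u·v = 1.95·1.82 + 2.38·1.76 + 4.4·(-1.51) + 1.28·3.98 + 4.15·(-0.85) = 3.549 + 4.1888 + (-6.644) + 5.0944 + (-3.5275) = 2.6607.
|u| = √(1.95² + 2.38² + 4.4² + 1.28² + 4.15²) = √(3.8025 + 5.6644 + 19.36 + 1.6384 + 17.2225) = √47.6878, |v| = √(1.82² + 1.76² + (-1.51)² + 3.98² + (-0.85)²) = √(3.3124 + 3.0976 + 2.2801 + 15.8404 + 0.7225) = √25.253.
cos θ = (u·v)/(|u||v|) = 2.6607/(√47.6878·√25.253) ≈ 0.076672
θ = arccos(0.076672) ≈ 85.6°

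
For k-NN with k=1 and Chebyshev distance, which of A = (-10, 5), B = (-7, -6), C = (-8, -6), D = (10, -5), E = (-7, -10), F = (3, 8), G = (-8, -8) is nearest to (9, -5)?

Distances: d(A) = 19, d(B) = 16, d(C) = 17, d(D) = 1, d(E) = 16, d(F) = 13, d(G) = 17. Nearest: D = (10, -5) with distance 1.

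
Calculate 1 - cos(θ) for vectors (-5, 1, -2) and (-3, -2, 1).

With u = (-5, 1, -2), v = (-3, -2, 1):
u·v = (-5)·(-3) + 1·(-2) + (-2)·1 = 15 + (-2) + (-2) = 11.
|u| = √((-5)² + 1² + (-2)²) = √30, |v| = √((-3)² + (-2)² + 1²) = √14, so |u||v| = √(30·14) = √420.
cos θ = (u·v)/(|u||v|) = 11/√420 ≈ 0.5367
Cosine distance = 1 - cos θ ≈ 1 - 0.5367 = 0.4633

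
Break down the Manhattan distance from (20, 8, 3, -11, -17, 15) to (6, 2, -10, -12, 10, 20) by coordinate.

Σ|x_i - y_i| = |20 - 6| + |8 - 2| + |3 - (-10)| + |-11 - (-12)| + |-17 - 10| + |15 - 20| = 14 + 6 + 13 + 1 + 27 + 5 = 66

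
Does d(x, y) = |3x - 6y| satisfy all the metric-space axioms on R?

No. d fails symmetry: d(7, 1) = |3·7 - 6·1| = |15| = 15, but d(1, 7) = |3·1 - 6·7| = |-39| = 39. Since 15 ≠ 39, d(x,y) ≠ d(y,x) in general.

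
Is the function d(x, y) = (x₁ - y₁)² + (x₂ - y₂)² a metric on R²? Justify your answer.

No. The squared Euclidean distance fails the triangle inequality. Counterexample: x = (0, 0), y = (1, 5), z = (2, 10). d(x,z) = 2² + 10² = 104, but d(x,y) + d(y,z) = (1² + 5²) + (1² + 5²) = 26 + 26 = 52. Since 104 > 52, the triangle inequality is violated. (Note: √d, the ordinary Euclidean distance, IS a metric.)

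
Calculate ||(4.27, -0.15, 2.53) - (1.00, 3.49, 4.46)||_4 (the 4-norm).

(Σ|x_i - y_i|^4)^(1/4) = (|4.27 - 1|^4 + |-0.15 - 3.49|^4 + |2.53 - 4.46|^4)^(1/4)
= (3.27^4 + 3.64^4 + 1.93^4)^(1/4) ≈ (114.3381 + 175.5519 + 13.8749)^(1/4) = (303.7649)^(1/4) ≈ 4.1748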